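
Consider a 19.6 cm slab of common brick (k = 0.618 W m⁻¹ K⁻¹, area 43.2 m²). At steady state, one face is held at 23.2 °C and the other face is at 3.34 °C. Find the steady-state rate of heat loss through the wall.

Q = kA·ΔT/L = 0.618 × 43.2 × |23.2 °C − 3.34 °C| / 0.196 = 2710 W

Q = 2710 W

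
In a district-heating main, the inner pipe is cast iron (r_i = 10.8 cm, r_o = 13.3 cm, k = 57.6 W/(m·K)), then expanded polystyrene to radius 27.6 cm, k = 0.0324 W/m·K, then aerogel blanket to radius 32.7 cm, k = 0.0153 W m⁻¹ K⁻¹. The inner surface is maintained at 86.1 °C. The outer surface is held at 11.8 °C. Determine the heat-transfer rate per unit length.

Series thermal resistances, inner to outer:
  R'_cast iron = ln(0.133/0.108)/(2πk) = 0.2082/(2π·57.6) = 5.753×10^-4 m·K/W
  R'_expanded polystyrene = ln(0.276/0.133)/(2πk) = 0.7301/(2π·0.0324) = 3.586 m·K/W
  R'_aerogel blanket = ln(0.327/0.276)/(2πk) = 0.1696/(2π·0.0153) = 1.764 m·K/W
ΣR = 5.753×10^-4 + 3.586 + 1.764 = 5.351 m·K/W
Q' = ΔT/ΣR = (86.1 °C − 11.8 °C)/5.351 = 13.9 W/m

Q' = 13.9 W/m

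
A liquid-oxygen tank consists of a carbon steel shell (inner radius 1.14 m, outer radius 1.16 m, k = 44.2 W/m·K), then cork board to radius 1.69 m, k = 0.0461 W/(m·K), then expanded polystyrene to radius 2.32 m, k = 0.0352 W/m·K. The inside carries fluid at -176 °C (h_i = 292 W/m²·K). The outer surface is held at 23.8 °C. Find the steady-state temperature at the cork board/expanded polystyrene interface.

Resistance network (inner→outer):
  R_conv,in = 1/(4πr²h) = 1/(4π·1.14²·292) = 2.097×10^-4 K/W
  R_carbon steel = (1/1.14 − 1/1.16)/(4πk) = 0.01512/(4π·44.2) = 2.723×10^-5 K/W
  R_cork board = (1/1.16 − 1/1.69)/(4πk) = 0.2704/(4π·0.0461) = 0.4667 K/W
  R_expanded polystyrene = (1/1.69 − 1/2.32)/(4πk) = 0.1607/(4π·0.0352) = 0.3633 K/W
ΣR = 2.097×10^-4 + 2.723×10^-5 + 0.4667 + 0.3633 = 0.8302 K/W
Q = ΔT/ΣR = (-176 °C − 23.8 °C)/0.8302 = -240.7 W
From the inner boundary to the cork board/expanded polystyrene interface, ΣR_partial = 0.4669 K/W.
T_interface = T_in − Q·ΣR_partial = -176 °C − (-240.7)(0.4669) = -63.6 °C

T = -63.6 °C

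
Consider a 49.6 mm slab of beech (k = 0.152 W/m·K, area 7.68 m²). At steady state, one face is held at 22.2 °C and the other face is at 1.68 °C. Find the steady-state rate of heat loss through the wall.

Q = kA·ΔT/L = 0.152 × 7.68 × |22.2 °C − 1.68 °C| / 0.0496 = 483 W

Q = 483 W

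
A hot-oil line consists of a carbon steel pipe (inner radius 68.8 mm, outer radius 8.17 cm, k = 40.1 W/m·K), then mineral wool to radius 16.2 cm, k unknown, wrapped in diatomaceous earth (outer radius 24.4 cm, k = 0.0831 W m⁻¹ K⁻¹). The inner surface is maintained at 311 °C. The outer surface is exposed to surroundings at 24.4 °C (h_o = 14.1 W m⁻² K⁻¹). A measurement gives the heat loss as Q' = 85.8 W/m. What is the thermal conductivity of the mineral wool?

ΣR = ΔT/Q' = |311 − 24.4|/85.8 = 3.340 m·K/W
Known resistances:
  R'_carbon steel = ln(0.0817/0.0688)/(2πk) = 0.1719/(2π·40.1) = 6.821×10^-4 m·K/W
  R'_diatomaceous earth = ln(0.244/0.162)/(2πk) = 0.4096/(2π·0.0831) = 0.7844 m·K/W
  R'_conv,out = 1/(2πr h) = 1/(2π·0.244·14.1) = 0.04626 m·K/W
R_mineral wool = ΣR − ΣR_known = 3.340 − 0.8313 = 2.509 m·K/W
ln(r₂/r₁)/(2πk) = 2.509 ⇒ k = 0.6845/(2π·2.509) = 0.0434 W/m·K

k = 0.0434 W/m·K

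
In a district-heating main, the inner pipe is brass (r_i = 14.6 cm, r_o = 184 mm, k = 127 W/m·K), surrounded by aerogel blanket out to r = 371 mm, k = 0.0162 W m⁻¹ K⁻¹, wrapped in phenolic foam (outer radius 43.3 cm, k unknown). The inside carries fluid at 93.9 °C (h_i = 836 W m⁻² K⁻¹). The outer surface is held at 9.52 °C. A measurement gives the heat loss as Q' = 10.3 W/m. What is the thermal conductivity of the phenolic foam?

ΣR = ΔT/Q' = |93.9 − 9.52|/10.3 = 8.192 m·K/W
Known resistances:
  R'_conv,in = 1/(2πr h) = 1/(2π·0.146·836) = 0.001304 m·K/W
  R'_brass = ln(0.184/0.146)/(2πk) = 0.2313/(2π·127) = 2.899×10^-4 m·K/W
  R'_aerogel blanket = ln(0.371/0.184)/(2πk) = 0.7013/(2π·0.0162) = 6.890 m·K/W
R_phenolic foam = ΣR − ΣR_known = 8.192 − 6.892 = 1.300 m·K/W
ln(r₂/r₁)/(2πk) = 1.300 ⇒ k = 0.1545/(2π·1.300) = 0.0189 W/m·K

k = 0.0189 W/m·K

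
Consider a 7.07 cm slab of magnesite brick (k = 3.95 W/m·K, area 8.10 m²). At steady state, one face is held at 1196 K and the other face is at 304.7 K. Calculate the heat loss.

Q = kA·ΔT/L = 3.95 × 8.10 × |1196 K − 304.7 K| / 0.0707 = 4.03×10^5 W

Q = 403 kW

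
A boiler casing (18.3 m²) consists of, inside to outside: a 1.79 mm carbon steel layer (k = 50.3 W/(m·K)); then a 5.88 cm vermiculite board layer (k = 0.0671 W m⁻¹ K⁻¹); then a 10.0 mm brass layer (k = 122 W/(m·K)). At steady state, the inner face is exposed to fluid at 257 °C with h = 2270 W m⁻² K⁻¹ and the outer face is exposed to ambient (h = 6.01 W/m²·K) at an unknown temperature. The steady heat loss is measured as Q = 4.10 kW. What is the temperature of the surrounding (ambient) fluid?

Series resistances:
  R_conv,in = 1/(hA) = 1/(2270·18.3) = 2.407×10^-5 K/W
  R_carbon steel = L/(kA) = 0.00179/(50.3·18.3) = 1.945×10^-6 K/W
  R_vermiculite board = L/(kA) = 0.0588/(0.0671·18.3) = 0.04789 K/W
  R_brass = L/(kA) = 0.0100/(122·18.3) = 4.479×10^-6 K/W
  R_conv,out = 1/(hA) = 1/(6.01·18.3) = 0.009092 K/W
ΣR = 0.05701 K/W
ΔT = Q·ΣR = 4100 × 0.05701 = 233.7 K
Heat flows outward, so T_out = T_in − ΔT = 257 − 233.7 = 23.3 °C

T_out = 23.3 °C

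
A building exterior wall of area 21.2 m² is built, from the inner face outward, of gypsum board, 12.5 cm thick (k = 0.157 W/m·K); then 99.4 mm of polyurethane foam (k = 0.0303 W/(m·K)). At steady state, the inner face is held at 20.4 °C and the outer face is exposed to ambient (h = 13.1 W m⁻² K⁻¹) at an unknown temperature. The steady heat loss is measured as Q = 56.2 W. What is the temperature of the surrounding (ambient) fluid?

Sum the resistances:
  R_gypsum board = L/(kA) = 0.125/(0.157·21.2) = 0.03756 K/W
  R_polyurethane foam = L/(kA) = 0.0994/(0.0303·21.2) = 0.1547 K/W
  R_conv,out = 1/(hA) = 1/(13.1·21.2) = 0.003601 K/W
ΣR = 0.1959 K/W
ΔT = Q·ΣR = 56.2 × 0.1959 = 11.01 K
Heat flows outward, so T_out = T_in − ΔT = 20.4 − 11.01 = 9.39 °C

T_out = 9.39 °C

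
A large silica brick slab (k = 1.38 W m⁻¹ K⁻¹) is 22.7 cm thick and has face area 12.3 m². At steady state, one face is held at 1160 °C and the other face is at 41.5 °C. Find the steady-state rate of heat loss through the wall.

Q = kA·ΔT/L = 1.38 × 12.3 × |1160 °C − 41.5 °C| / 0.227 = 83600 W

Q = 83.6 kW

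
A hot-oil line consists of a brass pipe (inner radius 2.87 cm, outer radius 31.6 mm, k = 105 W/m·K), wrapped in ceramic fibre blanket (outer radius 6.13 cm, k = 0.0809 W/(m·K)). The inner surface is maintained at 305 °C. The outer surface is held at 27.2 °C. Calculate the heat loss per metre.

Q' = 213 W/m

Treat each layer as a resistance in series:
  R'_brass = ln(0.0316/0.0287)/(2πk) = 0.09626/(2π·105) = 1.459×10^-4 m·K/W
  R'_ceramic fibre blanket = ln(0.0613/0.0316)/(2πk) = 0.6626/(2π·0.0809) = 1.304 m·K/W
ΣR = 1.459×10^-4 + 1.304 = 1.304 m·K/W
Q' = ΔT/ΣR = (305 °C − 27.2 °C)/1.304 = 213 W/m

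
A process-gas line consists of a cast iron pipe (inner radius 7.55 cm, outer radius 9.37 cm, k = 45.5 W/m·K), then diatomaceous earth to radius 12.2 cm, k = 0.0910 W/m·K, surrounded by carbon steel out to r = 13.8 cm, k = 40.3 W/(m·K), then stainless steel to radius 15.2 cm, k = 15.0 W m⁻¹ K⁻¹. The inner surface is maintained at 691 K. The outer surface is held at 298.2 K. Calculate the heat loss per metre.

Treat each layer as a resistance in series:
  R'_cast iron = ln(0.0937/0.0755)/(2πk) = 0.2160/(2π·45.5) = 7.554×10^-4 m·K/W
  R'_diatomaceous earth = ln(0.122/0.0937)/(2πk) = 0.2639/(2π·0.0910) = 0.4616 m·K/W
  R'_carbon steel = ln(0.138/0.122)/(2πk) = 0.1232/(2π·40.3) = 4.867×10^-4 m·K/W
  R'_stainless steel = ln(0.152/0.138)/(2πk) = 0.09663/(2π·15.0) = 0.001025 m·K/W
ΣR = 7.554×10^-4 + 0.4616 + 4.867×10^-4 + 0.001025 = 0.4639 m·K/W
Q' = ΔT/ΣR = (691 K − 298.2 K)/0.4639 = 847 W/m

Q' = 847 W/m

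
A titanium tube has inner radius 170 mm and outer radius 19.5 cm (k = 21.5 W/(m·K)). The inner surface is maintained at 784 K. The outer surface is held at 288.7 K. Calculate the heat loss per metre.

Q' = 2πk·ΔT/ln(r₂/r₁) = 2π × 21.5 × 495.3 / ln(0.195/0.170) = 4.88×10^5 W/m

Q' = 4.88×10^5 W/m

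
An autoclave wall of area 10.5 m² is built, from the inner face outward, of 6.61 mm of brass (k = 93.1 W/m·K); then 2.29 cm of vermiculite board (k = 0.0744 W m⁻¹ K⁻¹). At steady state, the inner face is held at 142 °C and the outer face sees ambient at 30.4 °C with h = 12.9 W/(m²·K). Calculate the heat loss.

Q = 3.04 kW

Series thermal resistances, inner to outer:
  R_brass = L/(kA) = 0.00661/(93.1·10.5) = 6.762×10^-6 K/W
  R_vermiculite board = L/(kA) = 0.0229/(0.0744·10.5) = 0.02931 K/W
  R_conv,out = 1/(hA) = 1/(12.9·10.5) = 0.007383 K/W
ΣR = 6.762×10^-6 + 0.02931 + 0.007383 = 0.03670 K/W
Q = ΔT/ΣR = (142 °C − 30.4 °C)/0.03670 = 3040 W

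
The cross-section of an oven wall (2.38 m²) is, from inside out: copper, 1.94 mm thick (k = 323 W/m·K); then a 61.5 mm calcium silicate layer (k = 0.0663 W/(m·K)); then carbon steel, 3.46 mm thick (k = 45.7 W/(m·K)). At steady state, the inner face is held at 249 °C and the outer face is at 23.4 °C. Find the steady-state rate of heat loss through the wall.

Q = 579 W

Resistance network (inner→outer):
  R_copper = L/(kA) = 0.00194/(323·2.38) = 2.524×10^-6 K/W
  R_calcium silicate = L/(kA) = 0.0615/(0.0663·2.38) = 0.3897 K/W
  R_carbon steel = L/(kA) = 0.00346/(45.7·2.38) = 3.181×10^-5 K/W
ΣR = 2.524×10^-6 + 0.3897 + 3.181×10^-5 = 0.3897 K/W
Q = ΔT/ΣR = (249 °C − 23.4 °C)/0.3897 = 579 W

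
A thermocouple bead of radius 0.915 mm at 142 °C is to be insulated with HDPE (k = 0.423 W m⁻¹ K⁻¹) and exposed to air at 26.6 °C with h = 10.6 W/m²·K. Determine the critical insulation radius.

For a sphere, r_cr = 2k_ins/h = 2·0.423/10.6 = 0.0798 m = 7.98 cm

r_cr = 7.98 cm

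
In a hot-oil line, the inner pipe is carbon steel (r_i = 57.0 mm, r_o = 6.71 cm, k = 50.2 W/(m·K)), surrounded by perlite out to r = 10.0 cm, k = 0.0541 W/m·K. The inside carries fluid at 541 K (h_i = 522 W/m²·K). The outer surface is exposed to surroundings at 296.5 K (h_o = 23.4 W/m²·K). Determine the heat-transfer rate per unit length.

Series thermal resistances, inner to outer:
  R'_conv,in = 1/(2πr h) = 1/(2π·0.0570·522) = 0.005349 m·K/W
  R'_carbon steel = ln(0.0671/0.0570)/(2πk) = 0.1631/(2π·50.2) = 5.172×10^-4 m·K/W
  R'_perlite = ln(0.100/0.0671)/(2πk) = 0.3990/(2π·0.0541) = 1.174 m·K/W
  R'_conv,out = 1/(2πr h) = 1/(2π·0.100·23.4) = 0.06801 m·K/W
ΣR = 0.005349 + 5.172×10^-4 + 1.174 + 0.06801 = 1.248 m·K/W
Q' = ΔT/ΣR = (541 K − 296.5 K)/1.248 = 196 W/m

Q' = 196 W/m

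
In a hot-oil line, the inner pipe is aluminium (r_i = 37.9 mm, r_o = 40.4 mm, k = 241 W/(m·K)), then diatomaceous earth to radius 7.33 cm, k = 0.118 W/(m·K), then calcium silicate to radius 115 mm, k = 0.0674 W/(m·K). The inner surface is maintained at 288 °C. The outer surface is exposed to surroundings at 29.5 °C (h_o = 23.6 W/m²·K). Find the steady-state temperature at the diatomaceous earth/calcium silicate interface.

T = 180 °C

Treat each layer as a resistance in series:
  R'_aluminium = ln(0.0404/0.0379)/(2πk) = 0.06388/(2π·241) = 4.219×10^-5 m·K/W
  R'_diatomaceous earth = ln(0.0733/0.0404)/(2πk) = 0.5957/(2π·0.118) = 0.8035 m·K/W
  R'_calcium silicate = ln(0.115/0.0733)/(2πk) = 0.4504/(2π·0.0674) = 1.063 m·K/W
  R'_conv,out = 1/(2πr h) = 1/(2π·0.115·23.6) = 0.05864 m·K/W
ΣR = 4.219×10^-5 + 0.8035 + 1.063 + 0.05864 = 1.925 m·K/W
Q' = ΔT/ΣR = (288 °C − 29.5 °C)/1.925 = 134.3 W/m
From the inner boundary to the diatomaceous earth/calcium silicate interface, ΣR_partial = 0.8035 m·K/W.
T_interface = T_in − Q'·ΣR_partial = 288 °C − (134.3)(0.8035) = 180 °C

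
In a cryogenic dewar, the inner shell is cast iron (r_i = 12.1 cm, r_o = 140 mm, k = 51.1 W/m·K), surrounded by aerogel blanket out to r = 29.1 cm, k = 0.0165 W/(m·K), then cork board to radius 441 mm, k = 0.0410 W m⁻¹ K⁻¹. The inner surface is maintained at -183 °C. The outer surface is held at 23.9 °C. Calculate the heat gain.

Treat each layer as a resistance in series:
  R_cast iron = (1/0.121 − 1/0.140)/(4πk) = 1.122/(4π·51.1) = 0.001747 K/W
  R_aerogel blanket = (1/0.140 − 1/0.291)/(4πk) = 3.706/(4π·0.0165) = 17.88 K/W
  R_cork board = (1/0.291 − 1/0.441)/(4πk) = 1.169/(4π·0.0410) = 2.269 K/W
ΣR = 0.001747 + 17.88 + 2.269 = 20.15 K/W
Q = ΔT/ΣR = (-183 °C − 23.9 °C)/20.15 = -10.3 W
(Negative Q ⇒ heat flows inward; heat gain = 10.3 W.)

Q = 10.3 W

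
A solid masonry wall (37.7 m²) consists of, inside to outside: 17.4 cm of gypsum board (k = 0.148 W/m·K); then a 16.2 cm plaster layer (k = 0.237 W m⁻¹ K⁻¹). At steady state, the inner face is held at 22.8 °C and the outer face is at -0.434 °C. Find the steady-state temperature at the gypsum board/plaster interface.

T = 8.11 °C

Series thermal resistances, inner to outer:
  R_gypsum board = L/(kA) = 0.174/(0.148·37.7) = 0.03119 K/W
  R_plaster = L/(kA) = 0.162/(0.237·37.7) = 0.01813 K/W
ΣR = 0.03119 + 0.01813 = 0.04932 K/W
Q = ΔT/ΣR = (22.8 °C − -0.434 °C)/0.04932 = 471.1 W
From the inner boundary to the gypsum board/plaster interface, ΣR_partial = 0.03119 K/W.
T_interface = T_in − Q·ΣR_partial = 22.8 °C − (471.1)(0.03119) = 8.11 °C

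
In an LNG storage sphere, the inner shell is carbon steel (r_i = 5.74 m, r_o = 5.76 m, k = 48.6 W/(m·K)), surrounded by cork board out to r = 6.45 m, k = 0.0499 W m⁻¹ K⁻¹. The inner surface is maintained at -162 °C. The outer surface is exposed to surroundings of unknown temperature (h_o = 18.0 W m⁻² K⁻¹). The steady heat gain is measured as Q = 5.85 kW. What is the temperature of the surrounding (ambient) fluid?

Sum the resistances:
  R_carbon steel = (1/5.74 − 1/5.76)/(4πk) = 6.049×10^-4/(4π·48.6) = 9.905×10^-7 K/W
  R_cork board = (1/5.76 − 1/6.45)/(4πk) = 0.01857/(4π·0.0499) = 0.02962 K/W
  R_conv,out = 1/(4πr²h) = 1/(4π·6.45²·18.0) = 1.063×10^-4 K/W
ΣR = 0.02973 K/W
ΔT = Q·ΣR = 5850 × 0.02973 = 173.9 K
Heat flows inward, so T_out = T_in + ΔT = -162 + 173.9 = 11.9 °C

T_out = 11.9 °C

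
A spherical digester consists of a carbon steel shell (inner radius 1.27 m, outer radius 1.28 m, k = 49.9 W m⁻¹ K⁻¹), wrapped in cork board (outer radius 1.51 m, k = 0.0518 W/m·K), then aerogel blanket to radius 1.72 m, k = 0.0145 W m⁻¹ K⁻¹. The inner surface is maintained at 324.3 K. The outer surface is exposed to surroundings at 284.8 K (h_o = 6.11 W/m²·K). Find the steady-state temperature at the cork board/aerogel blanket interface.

T = 312.9 K

Series thermal resistances, inner to outer:
  R_carbon steel = (1/1.27 − 1/1.28)/(4πk) = 0.006152/(4π·49.9) = 9.810×10^-6 K/W
  R_cork board = (1/1.28 − 1/1.51)/(4πk) = 0.1190/(4π·0.0518) = 0.1828 K/W
  R_aerogel blanket = (1/1.51 − 1/1.72)/(4πk) = 0.08086/(4π·0.0145) = 0.4437 K/W
  R_conv,out = 1/(4πr²h) = 1/(4π·1.72²·6.11) = 0.004402 K/W
ΣR = 9.810×10^-6 + 0.1828 + 0.4437 + 0.004402 = 0.6309 K/W
Q = ΔT/ΣR = (324.3 K − 284.8 K)/0.6309 = 62.61 W
From the inner boundary to the cork board/aerogel blanket interface, ΣR_partial = 0.1828 K/W.
T_interface = T_in − Q·ΣR_partial = 324.3 K − (62.61)(0.1828) = 312.9 K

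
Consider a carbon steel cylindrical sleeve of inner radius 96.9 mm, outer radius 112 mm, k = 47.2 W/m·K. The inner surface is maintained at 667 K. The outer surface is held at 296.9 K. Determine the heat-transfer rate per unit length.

Q' = 758 kW/m

Q' = 2πk·ΔT/ln(r₂/r₁) = 2π × 47.2 × 370.1 / ln(0.112/0.0969) = 7.58×10^5 W/m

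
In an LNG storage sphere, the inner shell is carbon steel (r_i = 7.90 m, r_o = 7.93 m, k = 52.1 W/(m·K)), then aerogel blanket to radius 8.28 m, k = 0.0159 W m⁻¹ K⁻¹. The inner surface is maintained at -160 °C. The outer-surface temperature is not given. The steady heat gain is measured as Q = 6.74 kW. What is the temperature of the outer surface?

T_out = 19.8 °C

Series resistances:
  R_carbon steel = (1/7.90 − 1/7.93)/(4πk) = 4.789×10^-4/(4π·52.1) = 7.314×10^-7 K/W
  R_aerogel blanket = (1/7.93 − 1/8.28)/(4πk) = 0.005330/(4π·0.0159) = 0.02668 K/W
ΣR = 0.02668 K/W
ΔT = Q·ΣR = 6740 × 0.02668 = 179.8 K
Heat flows inward, so T_out = T_in + ΔT = -160 + 179.8 = 19.8 °C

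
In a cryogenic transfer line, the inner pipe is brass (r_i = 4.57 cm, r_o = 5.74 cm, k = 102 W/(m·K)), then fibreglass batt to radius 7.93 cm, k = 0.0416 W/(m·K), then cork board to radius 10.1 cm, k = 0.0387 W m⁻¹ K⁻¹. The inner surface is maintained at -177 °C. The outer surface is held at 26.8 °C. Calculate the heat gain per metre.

Series thermal resistances, inner to outer:
  R'_brass = ln(0.0574/0.0457)/(2πk) = 0.2279/(2π·102) = 3.557×10^-4 m·K/W
  R'_fibreglass batt = ln(0.0793/0.0574)/(2πk) = 0.3232/(2π·0.0416) = 1.236 m·K/W
  R'_cork board = ln(0.101/0.0793)/(2πk) = 0.2419/(2π·0.0387) = 0.9947 m·K/W
ΣR = 3.557×10^-4 + 1.236 + 0.9947 = 2.231 m·K/W
Q' = ΔT/ΣR = (-177 °C − 26.8 °C)/2.231 = -91.3 W/m
(Negative Q' ⇒ heat flows inward; heat gain = 91.3 W/m.)

Q' = 91.3 W/m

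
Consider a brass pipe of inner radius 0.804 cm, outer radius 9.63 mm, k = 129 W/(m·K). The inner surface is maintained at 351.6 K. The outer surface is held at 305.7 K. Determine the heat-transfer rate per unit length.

Q' = 2πk·ΔT/ln(r₂/r₁) = 2π × 129 × 45.9 / ln(0.00963/0.00804) = 2.06×10^5 W/m

Q' = 206 kW/m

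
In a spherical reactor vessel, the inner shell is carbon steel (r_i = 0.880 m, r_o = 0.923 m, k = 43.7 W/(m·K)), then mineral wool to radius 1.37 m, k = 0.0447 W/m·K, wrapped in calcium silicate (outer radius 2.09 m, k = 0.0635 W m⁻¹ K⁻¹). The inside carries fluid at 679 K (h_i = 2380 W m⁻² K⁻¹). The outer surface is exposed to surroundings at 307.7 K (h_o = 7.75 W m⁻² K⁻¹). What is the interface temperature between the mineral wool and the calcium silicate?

T = 432 K

Resistance network (inner→outer):
  R_conv,in = 1/(4πr²h) = 1/(4π·0.880²·2380) = 4.318×10^-5 K/W
  R_carbon steel = (1/0.880 − 1/0.923)/(4πk) = 0.05294/(4π·43.7) = 9.640×10^-5 K/W
  R_mineral wool = (1/0.923 − 1/1.37)/(4πk) = 0.3535/(4π·0.0447) = 0.6293 K/W
  R_calcium silicate = (1/1.37 − 1/2.09)/(4πk) = 0.2515/(4π·0.0635) = 0.3151 K/W
  R_conv,out = 1/(4πr²h) = 1/(4π·2.09²·7.75) = 0.002351 K/W
ΣR = 4.318×10^-5 + 9.640×10^-5 + 0.6293 + 0.3151 + 0.002351 = 0.9469 K/W
Q = ΔT/ΣR = (679 K − 307.7 K)/0.9469 = 392.1 W
From the inner boundary to the mineral wool/calcium silicate interface, ΣR_partial = 0.6294 K/W.
T_interface = T_in − Q·ΣR_partial = 679 K − (392.1)(0.6294) = 432 K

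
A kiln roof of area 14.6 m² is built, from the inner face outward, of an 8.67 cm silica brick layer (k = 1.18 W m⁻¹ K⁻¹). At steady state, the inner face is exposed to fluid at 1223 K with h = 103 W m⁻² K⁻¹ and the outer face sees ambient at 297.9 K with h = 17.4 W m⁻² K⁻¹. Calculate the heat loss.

Q = 96000 W

Series thermal resistances, inner to outer:
  R_conv,in = 1/(hA) = 1/(103·14.6) = 6.650×10^-4 K/W
  R_silica brick = L/(kA) = 0.0867/(1.18·14.6) = 0.005033 K/W
  R_conv,out = 1/(hA) = 1/(17.4·14.6) = 0.003936 K/W
ΣR = 6.650×10^-4 + 0.005033 + 0.003936 = 0.009634 K/W
Q = ΔT/ΣR = (1223 K − 297.9 K)/0.009634 = 96000 W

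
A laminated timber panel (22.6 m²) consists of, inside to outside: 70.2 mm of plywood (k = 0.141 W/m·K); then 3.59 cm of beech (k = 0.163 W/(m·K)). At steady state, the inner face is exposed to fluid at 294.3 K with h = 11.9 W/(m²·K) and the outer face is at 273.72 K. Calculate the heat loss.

Resistance network (inner→outer):
  R_conv,in = 1/(hA) = 1/(11.9·22.6) = 0.003718 K/W
  R_plywood = L/(kA) = 0.0702/(0.141·22.6) = 0.02203 K/W
  R_beech = L/(kA) = 0.0359/(0.163·22.6) = 0.009745 K/W
ΣR = 0.003718 + 0.02203 + 0.009745 = 0.03549 K/W
Q = ΔT/ΣR = (294.3 K − 273.72 K)/0.03549 = 580 W

Q = 580 W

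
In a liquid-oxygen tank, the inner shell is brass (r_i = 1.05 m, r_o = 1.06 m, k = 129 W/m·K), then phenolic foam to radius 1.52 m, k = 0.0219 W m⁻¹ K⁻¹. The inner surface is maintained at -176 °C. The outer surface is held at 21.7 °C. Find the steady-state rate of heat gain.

Treat each layer as a resistance in series:
  R_brass = (1/1.05 − 1/1.06)/(4πk) = 0.008985/(4π·129) = 5.542×10^-6 K/W
  R_phenolic foam = (1/1.06 − 1/1.52)/(4πk) = 0.2855/(4π·0.0219) = 1.037 K/W
ΣR = 5.542×10^-6 + 1.037 = 1.037 K/W
Q = ΔT/ΣR = (-176 °C − 21.7 °C)/1.037 = -191 W
(Negative Q ⇒ heat flows inward; heat gain = 191 W.)

Q = 191 W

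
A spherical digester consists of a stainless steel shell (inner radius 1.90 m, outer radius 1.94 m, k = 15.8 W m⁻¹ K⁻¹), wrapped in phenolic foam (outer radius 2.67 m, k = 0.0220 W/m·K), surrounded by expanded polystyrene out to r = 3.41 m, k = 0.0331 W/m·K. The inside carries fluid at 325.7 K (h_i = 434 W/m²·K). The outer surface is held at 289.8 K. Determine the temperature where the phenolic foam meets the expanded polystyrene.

T = 299.7 K

Resistance network (inner→outer):
  R_conv,in = 1/(4πr²h) = 1/(4π·1.90²·434) = 5.079×10^-5 K/W
  R_stainless steel = (1/1.90 − 1/1.94)/(4πk) = 0.01085/(4π·15.8) = 5.466×10^-5 K/W
  R_phenolic foam = (1/1.94 − 1/2.67)/(4πk) = 0.1409/(4π·0.0220) = 0.5098 K/W
  R_expanded polystyrene = (1/2.67 − 1/3.41)/(4πk) = 0.08128/(4π·0.0331) = 0.1954 K/W
ΣR = 5.079×10^-5 + 5.466×10^-5 + 0.5098 + 0.1954 = 0.7053 K/W
Q = ΔT/ΣR = (325.7 K − 289.8 K)/0.7053 = 50.90 W
From the inner boundary to the phenolic foam/expanded polystyrene interface, ΣR_partial = 0.5099 K/W.
T_interface = T_in − Q·ΣR_partial = 325.7 K − (50.90)(0.5099) = 299.7 K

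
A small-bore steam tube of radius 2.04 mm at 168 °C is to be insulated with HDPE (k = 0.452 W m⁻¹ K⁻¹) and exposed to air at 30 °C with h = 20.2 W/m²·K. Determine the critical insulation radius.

r_cr = 2.24 cm

For a cylinder, r_cr = k_ins/h = 0.452/20.2 = 0.0224 m = 2.24 cm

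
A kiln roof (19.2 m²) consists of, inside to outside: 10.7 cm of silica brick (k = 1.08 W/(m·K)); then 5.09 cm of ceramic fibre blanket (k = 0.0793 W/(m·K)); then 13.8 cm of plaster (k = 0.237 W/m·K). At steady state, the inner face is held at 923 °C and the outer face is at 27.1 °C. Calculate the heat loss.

Q = 13.0 kW

Resistance network (inner→outer):
  R_silica brick = L/(kA) = 0.107/(1.08·19.2) = 0.005160 K/W
  R_ceramic fibre blanket = L/(kA) = 0.0509/(0.0793·19.2) = 0.03343 K/W
  R_plaster = L/(kA) = 0.138/(0.237·19.2) = 0.03033 K/W
ΣR = 0.005160 + 0.03343 + 0.03033 = 0.06892 K/W
Q = ΔT/ΣR = (923 °C − 27.1 °C)/0.06892 = 13000 W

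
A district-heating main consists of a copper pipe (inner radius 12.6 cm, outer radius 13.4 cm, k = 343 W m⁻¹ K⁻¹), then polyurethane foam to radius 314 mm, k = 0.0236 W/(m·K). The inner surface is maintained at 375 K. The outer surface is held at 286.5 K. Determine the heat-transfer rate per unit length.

Resistance network (inner→outer):
  R'_copper = ln(0.134/0.126)/(2πk) = 0.06156/(2π·343) = 2.856×10^-5 m·K/W
  R'_polyurethane foam = ln(0.314/0.134)/(2πk) = 0.8516/(2π·0.0236) = 5.743 m·K/W
ΣR = 2.856×10^-5 + 5.743 = 5.743 m·K/W
Q' = ΔT/ΣR = (375 K − 286.5 K)/5.743 = 15.4 W/m

Q' = 15.4 W/m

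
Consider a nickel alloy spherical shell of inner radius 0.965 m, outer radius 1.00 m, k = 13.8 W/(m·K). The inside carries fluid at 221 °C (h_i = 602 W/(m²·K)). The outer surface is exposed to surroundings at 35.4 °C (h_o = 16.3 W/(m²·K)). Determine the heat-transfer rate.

Resistance network (inner→outer):
  R_conv,in = 1/(4πr²h) = 1/(4π·0.965²·602) = 1.420×10^-4 K/W
  R_nickel alloy = (1/0.965 − 1/1.00)/(4πk) = 0.03627/(4π·13.8) = 2.091×10^-4 K/W
  R_conv,out = 1/(4πr²h) = 1/(4π·1.00²·16.3) = 0.004882 K/W
ΣR = 1.420×10^-4 + 2.091×10^-4 + 0.004882 = 0.005233 K/W
Q = ΔT/ΣR = (221 °C − 35.4 °C)/0.005233 = 35500 W

Q = 35500 W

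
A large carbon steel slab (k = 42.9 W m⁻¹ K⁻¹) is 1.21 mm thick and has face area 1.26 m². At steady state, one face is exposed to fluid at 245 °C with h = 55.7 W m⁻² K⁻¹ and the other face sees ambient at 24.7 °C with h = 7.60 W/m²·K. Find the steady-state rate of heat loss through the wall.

Resistance network (inner→outer):
  R_conv,in = 1/(hA) = 1/(55.7·1.26) = 0.01425 K/W
  R_carbon steel = L/(kA) = 0.00121/(42.9·1.26) = 2.239×10^-5 K/W
  R_conv,out = 1/(hA) = 1/(7.60·1.26) = 0.1044 K/W
ΣR = 0.01425 + 2.239×10^-5 + 0.1044 = 0.1187 K/W
Q = ΔT/ΣR = (245 °C − 24.7 °C)/0.1187 = 1860 W

Q = 1860 W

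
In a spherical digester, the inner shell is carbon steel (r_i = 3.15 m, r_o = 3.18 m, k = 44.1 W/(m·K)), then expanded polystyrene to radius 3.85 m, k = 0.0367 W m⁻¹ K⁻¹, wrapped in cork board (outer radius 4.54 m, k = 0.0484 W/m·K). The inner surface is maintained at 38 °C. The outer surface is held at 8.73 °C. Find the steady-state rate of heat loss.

Resistance network (inner→outer):
  R_carbon steel = (1/3.15 − 1/3.18)/(4πk) = 0.002995/(4π·44.1) = 5.404×10^-6 K/W
  R_expanded polystyrene = (1/3.18 − 1/3.85)/(4πk) = 0.05473/(4π·0.0367) = 0.1187 K/W
  R_cork board = (1/3.85 − 1/4.54)/(4πk) = 0.03948/(4π·0.0484) = 0.06490 K/W
ΣR = 5.404×10^-6 + 0.1187 + 0.06490 = 0.1836 K/W
Q = ΔT/ΣR = (38 °C − 8.73 °C)/0.1836 = 159 W

Q = 159 W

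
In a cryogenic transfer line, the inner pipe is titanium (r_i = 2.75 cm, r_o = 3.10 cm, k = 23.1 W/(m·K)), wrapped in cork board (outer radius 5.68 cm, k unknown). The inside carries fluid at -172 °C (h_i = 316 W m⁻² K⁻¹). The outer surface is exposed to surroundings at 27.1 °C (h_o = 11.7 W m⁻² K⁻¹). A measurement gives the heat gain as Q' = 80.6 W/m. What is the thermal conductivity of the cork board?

ΣR = ΔT/Q' = |-172 − 27.1|/80.6 = 2.470 m·K/W
Known resistances:
  R'_conv,in = 1/(2πr h) = 1/(2π·0.0275·316) = 0.01831 m·K/W
  R'_titanium = ln(0.0310/0.0275)/(2πk) = 0.1198/(2π·23.1) = 8.254×10^-4 m·K/W
  R'_conv,out = 1/(2πr h) = 1/(2π·0.0568·11.7) = 0.2395 m·K/W
R_cork board = ΣR − ΣR_known = 2.470 − 0.2586 = 2.211 m·K/W
ln(r₂/r₁)/(2πk) = 2.211 ⇒ k = 0.6055/(2π·2.211) = 0.0436 W/m·K

k = 0.0436 W/m·K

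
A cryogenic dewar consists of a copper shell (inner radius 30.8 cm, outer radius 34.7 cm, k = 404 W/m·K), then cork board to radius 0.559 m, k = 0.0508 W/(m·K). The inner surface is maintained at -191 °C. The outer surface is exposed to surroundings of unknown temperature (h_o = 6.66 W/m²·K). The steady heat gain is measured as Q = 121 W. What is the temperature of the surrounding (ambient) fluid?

T_out = 20.8 °C

Sum the resistances:
  R_copper = (1/0.308 − 1/0.347)/(4πk) = 0.3649/(4π·404) = 7.188×10^-5 K/W
  R_cork board = (1/0.347 − 1/0.559)/(4πk) = 1.093/(4π·0.0508) = 1.712 K/W
  R_conv,out = 1/(4πr²h) = 1/(4π·0.559²·6.66) = 0.03824 K/W
ΣR = 1.750 K/W
ΔT = Q·ΣR = 121 × 1.750 = 211.8 K
Heat flows inward, so T_out = T_in + ΔT = -191 + 211.8 = 20.8 °C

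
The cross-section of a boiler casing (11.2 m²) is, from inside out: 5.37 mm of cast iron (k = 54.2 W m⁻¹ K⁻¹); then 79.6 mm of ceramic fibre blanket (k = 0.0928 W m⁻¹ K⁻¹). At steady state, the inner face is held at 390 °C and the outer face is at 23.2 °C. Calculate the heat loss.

Series thermal resistances, inner to outer:
  R_cast iron = L/(kA) = 0.00537/(54.2·11.2) = 8.846×10^-6 K/W
  R_ceramic fibre blanket = L/(kA) = 0.0796/(0.0928·11.2) = 0.07659 K/W
ΣR = 8.846×10^-6 + 0.07659 = 0.07660 K/W
Q = ΔT/ΣR = (390 °C − 23.2 °C)/0.07660 = 4790 W

Q = 4790 W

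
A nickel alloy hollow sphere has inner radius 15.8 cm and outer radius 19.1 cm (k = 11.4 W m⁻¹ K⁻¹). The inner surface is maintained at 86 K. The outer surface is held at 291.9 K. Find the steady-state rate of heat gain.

Q = 27.0 kW

Q = 4πk·ΔT/(1/r₁ − 1/r₂) = 4π × 11.4 × 205.9 / (1/0.158 − 1/0.191) = 27000 W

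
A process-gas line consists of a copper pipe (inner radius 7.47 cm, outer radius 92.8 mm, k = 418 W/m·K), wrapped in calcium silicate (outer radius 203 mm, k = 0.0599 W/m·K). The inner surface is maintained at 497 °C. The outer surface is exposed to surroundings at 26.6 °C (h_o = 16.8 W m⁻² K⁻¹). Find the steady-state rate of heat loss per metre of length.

Q' = 221 W/m

Series thermal resistances, inner to outer:
  R'_copper = ln(0.0928/0.0747)/(2πk) = 0.2170/(2π·418) = 8.261×10^-5 m·K/W
  R'_calcium silicate = ln(0.203/0.0928)/(2πk) = 0.7828/(2π·0.0599) = 2.080 m·K/W
  R'_conv,out = 1/(2πr h) = 1/(2π·0.203·16.8) = 0.04667 m·K/W
ΣR = 8.261×10^-5 + 2.080 + 0.04667 = 2.127 m·K/W
Q' = ΔT/ΣR = (497 °C − 26.6 °C)/2.127 = 221 W/m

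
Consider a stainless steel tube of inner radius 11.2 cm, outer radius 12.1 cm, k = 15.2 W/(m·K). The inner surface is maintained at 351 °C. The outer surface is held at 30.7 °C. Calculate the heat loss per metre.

Q' = 3.96×10^5 W/m

Q' = 2πk·ΔT/ln(r₂/r₁) = 2π × 15.2 × 320.3 / ln(0.121/0.112) = 3.96×10^5 W/m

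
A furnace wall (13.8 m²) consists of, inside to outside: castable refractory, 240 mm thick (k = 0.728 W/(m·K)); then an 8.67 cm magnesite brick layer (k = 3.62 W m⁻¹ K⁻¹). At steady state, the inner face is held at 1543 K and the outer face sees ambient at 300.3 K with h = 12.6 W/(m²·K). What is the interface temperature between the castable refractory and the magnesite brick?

T = 597 K

Series thermal resistances, inner to outer:
  R_castable refractory = L/(kA) = 0.240/(0.728·13.8) = 0.02389 K/W
  R_magnesite brick = L/(kA) = 0.0867/(3.62·13.8) = 0.001736 K/W
  R_conv,out = 1/(hA) = 1/(12.6·13.8) = 0.005751 K/W
ΣR = 0.02389 + 0.001736 + 0.005751 = 0.03138 K/W
Q = ΔT/ΣR = (1543 K − 300.3 K)/0.03138 = 39600 W
From the inner boundary to the castable refractory/magnesite brick interface, ΣR_partial = 0.02389 K/W.
T_interface = T_in − Q·ΣR_partial = 1543 K − (39600)(0.02389) = 597 K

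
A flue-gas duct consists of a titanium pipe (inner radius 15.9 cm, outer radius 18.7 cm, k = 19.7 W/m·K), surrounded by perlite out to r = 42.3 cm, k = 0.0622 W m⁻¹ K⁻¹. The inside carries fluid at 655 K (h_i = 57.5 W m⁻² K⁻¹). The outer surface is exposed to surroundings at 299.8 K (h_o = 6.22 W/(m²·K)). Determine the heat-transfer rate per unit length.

Q' = 164 W/m

Resistance network (inner→outer):
  R'_conv,in = 1/(2πr h) = 1/(2π·0.159·57.5) = 0.01741 m·K/W
  R'_titanium = ln(0.187/0.159)/(2πk) = 0.1622/(2π·19.7) = 0.001310 m·K/W
  R'_perlite = ln(0.423/0.187)/(2πk) = 0.8163/(2π·0.0622) = 2.089 m·K/W
  R'_conv,out = 1/(2πr h) = 1/(2π·0.423·6.22) = 0.06049 m·K/W
ΣR = 0.01741 + 0.001310 + 2.089 + 0.06049 = 2.168 m·K/W
Q' = ΔT/ΣR = (655 K − 299.8 K)/2.168 = 164 W/m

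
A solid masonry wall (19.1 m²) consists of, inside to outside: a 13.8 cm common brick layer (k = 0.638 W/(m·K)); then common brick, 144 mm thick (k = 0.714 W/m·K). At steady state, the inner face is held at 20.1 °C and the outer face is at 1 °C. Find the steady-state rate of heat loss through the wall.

Series thermal resistances, inner to outer:
  R_common brick = L/(kA) = 0.138/(0.638·19.1) = 0.01132 K/W
  R_common brick = L/(kA) = 0.144/(0.714·19.1) = 0.01056 K/W
ΣR = 0.01132 + 0.01056 = 0.02188 K/W
Q = ΔT/ΣR = (20.1 °C − 1 °C)/0.02188 = 873 W

Q = 873 W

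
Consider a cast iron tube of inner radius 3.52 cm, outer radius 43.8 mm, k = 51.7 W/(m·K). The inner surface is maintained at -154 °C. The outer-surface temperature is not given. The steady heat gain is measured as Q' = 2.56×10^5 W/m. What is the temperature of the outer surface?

Sum the resistances:
  R'_cast iron = ln(0.0438/0.0352)/(2πk) = 0.2186/(2π·51.7) = 6.729×10^-4 m·K/W
ΣR = 6.729×10^-4 m·K/W
ΔT = Q'·ΣR = 2.56×10^5 × 6.729×10^-4 = 172.3 K
Heat flows inward, so T_out = T_in + ΔT = -154 + 172.3 = 18.3 °C

T_out = 18.3 °C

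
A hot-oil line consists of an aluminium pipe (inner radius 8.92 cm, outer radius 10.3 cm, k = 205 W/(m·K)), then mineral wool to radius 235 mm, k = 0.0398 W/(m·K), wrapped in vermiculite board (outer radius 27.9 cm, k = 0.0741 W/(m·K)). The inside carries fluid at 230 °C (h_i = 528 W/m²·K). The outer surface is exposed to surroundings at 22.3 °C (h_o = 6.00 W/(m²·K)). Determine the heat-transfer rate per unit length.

Series thermal resistances, inner to outer:
  R'_conv,in = 1/(2πr h) = 1/(2π·0.0892·528) = 0.003379 m·K/W
  R'_aluminium = ln(0.103/0.0892)/(2πk) = 0.1438/(2π·205) = 1.117×10^-4 m·K/W
  R'_mineral wool = ln(0.235/0.103)/(2πk) = 0.8249/(2π·0.0398) = 3.298 m·K/W
  R'_vermiculite board = ln(0.279/0.235)/(2πk) = 0.1716/(2π·0.0741) = 0.3686 m·K/W
  R'_conv,out = 1/(2πr h) = 1/(2π·0.279·6.00) = 0.09507 m·K/W
ΣR = 0.003379 + 1.117×10^-4 + 3.298 + 0.3686 + 0.09507 = 3.765 m·K/W
Q' = ΔT/ΣR = (230 °C − 22.3 °C)/3.765 = 55.2 W/m

Q' = 55.2 W/m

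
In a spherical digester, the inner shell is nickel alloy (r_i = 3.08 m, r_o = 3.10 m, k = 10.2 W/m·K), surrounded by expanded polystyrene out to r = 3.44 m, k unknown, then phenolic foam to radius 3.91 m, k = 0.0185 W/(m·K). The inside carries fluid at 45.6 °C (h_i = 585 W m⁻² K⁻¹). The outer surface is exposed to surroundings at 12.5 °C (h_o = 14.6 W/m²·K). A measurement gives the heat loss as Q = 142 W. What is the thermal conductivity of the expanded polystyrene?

ΣR = ΔT/Q = |45.6 − 12.5|/142 = 0.2331 K/W
Known resistances:
  R_conv,in = 1/(4πr²h) = 1/(4π·3.08²·585) = 1.434×10^-5 K/W
  R_nickel alloy = (1/3.08 − 1/3.10)/(4πk) = 0.002095/(4π·10.2) = 1.634×10^-5 K/W
  R_phenolic foam = (1/3.44 − 1/3.91)/(4πk) = 0.03494/(4π·0.0185) = 0.1503 K/W
  R_conv,out = 1/(4πr²h) = 1/(4π·3.91²·14.6) = 3.565×10^-4 K/W
R_expanded polystyrene = ΣR − ΣR_known = 0.2331 − 0.1507 = 0.08240 K/W
(1/r₁−1/r₂)/(4πk) = 0.08240 ⇒ k = 0.03188/(4π·0.08240) = 0.0308 W/m·K

k = 0.0308 W/m·K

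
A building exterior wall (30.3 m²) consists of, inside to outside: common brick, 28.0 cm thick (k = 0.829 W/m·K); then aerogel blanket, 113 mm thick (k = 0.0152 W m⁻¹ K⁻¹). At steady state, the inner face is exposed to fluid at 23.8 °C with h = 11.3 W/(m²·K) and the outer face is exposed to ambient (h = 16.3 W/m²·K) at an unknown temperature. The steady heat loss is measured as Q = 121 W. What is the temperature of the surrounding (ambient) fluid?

Series resistances:
  R_conv,in = 1/(hA) = 1/(11.3·30.3) = 0.002921 K/W
  R_common brick = L/(kA) = 0.280/(0.829·30.3) = 0.01115 K/W
  R_aerogel blanket = L/(kA) = 0.113/(0.0152·30.3) = 0.2454 K/W
  R_conv,out = 1/(hA) = 1/(16.3·30.3) = 0.002025 K/W
ΣR = 0.2614 K/W
ΔT = Q·ΣR = 121 × 0.2614 = 31.63 K
Heat flows outward, so T_out = T_in − ΔT = 23.8 − 31.63 = -7.83 °C

T_out = -7.83 °C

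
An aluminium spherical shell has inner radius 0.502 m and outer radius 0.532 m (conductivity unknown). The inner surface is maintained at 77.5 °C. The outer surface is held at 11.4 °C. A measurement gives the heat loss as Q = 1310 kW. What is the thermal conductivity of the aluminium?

k = 177 W/m·K

ΣR = ΔT/Q = |77.5 − 11.4|/1.31×10^6 = 5.046×10^-5 K/W
(1/r₁−1/r₂)/(4πk) = 5.046×10^-5 ⇒ k = 0.1123/(4π·5.046×10^-5) = 177 W/m·K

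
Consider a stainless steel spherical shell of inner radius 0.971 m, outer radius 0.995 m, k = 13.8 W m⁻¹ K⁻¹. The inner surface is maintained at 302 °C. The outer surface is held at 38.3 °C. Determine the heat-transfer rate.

Q = 1.84×10^6 W

Q = 4πk·ΔT/(1/r₁ − 1/r₂) = 4π × 13.8 × 263.7 / (1/0.971 − 1/0.995) = 1.84×10^6 W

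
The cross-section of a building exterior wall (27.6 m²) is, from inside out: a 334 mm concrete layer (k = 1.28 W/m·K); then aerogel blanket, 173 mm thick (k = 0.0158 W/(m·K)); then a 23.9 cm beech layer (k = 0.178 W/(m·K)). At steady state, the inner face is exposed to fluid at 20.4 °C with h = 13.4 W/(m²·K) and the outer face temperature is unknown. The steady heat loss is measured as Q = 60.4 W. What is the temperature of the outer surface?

T_out = -7.23 °C

Series resistances:
  R_conv,in = 1/(hA) = 1/(13.4·27.6) = 0.002704 K/W
  R_concrete = L/(kA) = 0.334/(1.28·27.6) = 0.009454 K/W
  R_aerogel blanket = L/(kA) = 0.173/(0.0158·27.6) = 0.3967 K/W
  R_beech = L/(kA) = 0.239/(0.178·27.6) = 0.04865 K/W
ΣR = 0.4575 K/W
ΔT = Q·ΣR = 60.4 × 0.4575 = 27.63 K
Heat flows outward, so T_out = T_in − ΔT = 20.4 − 27.63 = -7.23 °C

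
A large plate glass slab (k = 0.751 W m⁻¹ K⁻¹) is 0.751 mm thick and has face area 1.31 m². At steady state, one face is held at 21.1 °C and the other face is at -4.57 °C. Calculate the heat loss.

Q = kA·ΔT/L = 0.751 × 1.31 × |21.1 °C − -4.57 °C| / 7.51×10^-4 = 33600 W

Q = 33.6 kW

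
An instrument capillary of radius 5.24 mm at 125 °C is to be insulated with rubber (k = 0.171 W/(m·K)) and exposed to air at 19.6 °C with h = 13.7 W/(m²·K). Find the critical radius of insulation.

For a cylinder, r_cr = k_ins/h = 0.171/13.7 = 0.0125 m = 1.25 cm

r_cr = 1.25 cm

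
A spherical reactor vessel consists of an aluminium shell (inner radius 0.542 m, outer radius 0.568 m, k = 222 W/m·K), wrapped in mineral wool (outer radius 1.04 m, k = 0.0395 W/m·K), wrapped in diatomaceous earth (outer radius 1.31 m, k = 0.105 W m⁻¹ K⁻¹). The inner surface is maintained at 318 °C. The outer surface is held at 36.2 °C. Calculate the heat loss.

Series thermal resistances, inner to outer:
  R_aluminium = (1/0.542 − 1/0.568)/(4πk) = 0.08446/(4π·222) = 3.027×10^-5 K/W
  R_mineral wool = (1/0.568 − 1/1.04)/(4πk) = 0.7990/(4π·0.0395) = 1.610 K/W
  R_diatomaceous earth = (1/1.04 − 1/1.31)/(4πk) = 0.1982/(4π·0.105) = 0.1502 K/W
ΣR = 3.027×10^-5 + 1.610 + 0.1502 = 1.760 K/W
Q = ΔT/ΣR = (318 °C − 36.2 °C)/1.760 = 160 W

Q = 160 W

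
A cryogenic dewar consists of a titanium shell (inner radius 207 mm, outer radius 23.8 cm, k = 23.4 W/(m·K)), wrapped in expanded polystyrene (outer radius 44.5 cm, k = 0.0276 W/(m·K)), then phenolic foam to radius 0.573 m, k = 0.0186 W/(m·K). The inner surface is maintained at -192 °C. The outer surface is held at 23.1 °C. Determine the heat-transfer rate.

Series thermal resistances, inner to outer:
  R_titanium = (1/0.207 − 1/0.238)/(4πk) = 0.6292/(4π·23.4) = 0.002140 K/W
  R_expanded polystyrene = (1/0.238 − 1/0.445)/(4πk) = 1.954/(4π·0.0276) = 5.635 K/W
  R_phenolic foam = (1/0.445 − 1/0.573)/(4πk) = 0.5020/(4π·0.0186) = 2.148 K/W
ΣR = 0.002140 + 5.635 + 2.148 = 7.785 K/W
Q = ΔT/ΣR = (-192 °C − 23.1 °C)/7.785 = -27.6 W
(Negative Q ⇒ heat flows inward; heat gain = 27.6 W.)

Q = 27.6 W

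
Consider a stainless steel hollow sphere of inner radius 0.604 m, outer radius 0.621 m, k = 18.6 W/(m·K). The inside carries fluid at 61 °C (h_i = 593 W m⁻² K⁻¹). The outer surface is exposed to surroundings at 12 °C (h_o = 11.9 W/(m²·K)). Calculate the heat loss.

Treat each layer as a resistance in series:
  R_conv,in = 1/(4πr²h) = 1/(4π·0.604²·593) = 3.678×10^-4 K/W
  R_stainless steel = (1/0.604 − 1/0.621)/(4πk) = 0.04532/(4π·18.6) = 1.939×10^-4 K/W
  R_conv,out = 1/(4πr²h) = 1/(4π·0.621²·11.9) = 0.01734 K/W
ΣR = 3.678×10^-4 + 1.939×10^-4 + 0.01734 = 0.01790 K/W
Q = ΔT/ΣR = (61 °C − 12 °C)/0.01790 = 2740 W

Q = 2740 W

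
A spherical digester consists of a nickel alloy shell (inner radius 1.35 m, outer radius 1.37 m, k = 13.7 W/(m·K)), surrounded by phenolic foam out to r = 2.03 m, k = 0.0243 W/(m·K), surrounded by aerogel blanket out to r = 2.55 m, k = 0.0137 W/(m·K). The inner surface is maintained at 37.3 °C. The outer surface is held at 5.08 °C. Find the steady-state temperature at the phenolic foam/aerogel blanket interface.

Treat each layer as a resistance in series:
  R_nickel alloy = (1/1.35 − 1/1.37)/(4πk) = 0.01081/(4π·13.7) = 6.281×10^-5 K/W
  R_phenolic foam = (1/1.37 − 1/2.03)/(4πk) = 0.2373/(4π·0.0243) = 0.7772 K/W
  R_aerogel blanket = (1/2.03 − 1/2.55)/(4πk) = 0.1005/(4π·0.0137) = 0.5835 K/W
ΣR = 6.281×10^-5 + 0.7772 + 0.5835 = 1.361 K/W
Q = ΔT/ΣR = (37.3 °C − 5.08 °C)/1.361 = 23.67 W
From the inner boundary to the phenolic foam/aerogel blanket interface, ΣR_partial = 0.7773 K/W.
T_interface = T_in − Q·ΣR_partial = 37.3 °C − (23.67)(0.7773) = 18.9 °C

T = 18.9 °C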